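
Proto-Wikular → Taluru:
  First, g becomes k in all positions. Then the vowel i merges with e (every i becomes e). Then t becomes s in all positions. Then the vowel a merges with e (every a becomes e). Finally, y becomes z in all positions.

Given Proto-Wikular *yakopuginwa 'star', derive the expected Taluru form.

Taluru: *yakopuginwa > yakopukinwa > yakopukenwa > yekopukenwe > zekopukenwe  (by unconditioned shift, vowel merger, vowel merger, unconditioned shift)

zekopukenwe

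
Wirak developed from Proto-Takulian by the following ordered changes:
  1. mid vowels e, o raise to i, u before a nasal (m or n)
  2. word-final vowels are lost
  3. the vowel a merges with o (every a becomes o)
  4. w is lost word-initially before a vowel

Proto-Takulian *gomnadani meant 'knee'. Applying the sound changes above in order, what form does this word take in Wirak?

Wirak: *gomnadani > gumnadani > gumnadan > gumnodon  (by pre-nasal raising, apocope, vowel merger)

gumnodon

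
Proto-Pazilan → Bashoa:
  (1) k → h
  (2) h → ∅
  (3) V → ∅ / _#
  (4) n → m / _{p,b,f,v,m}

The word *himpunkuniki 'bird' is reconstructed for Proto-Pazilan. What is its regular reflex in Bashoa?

impununi

Bashoa: start from *himpunkuniki.
  rule 1 (unconditioned shift): himpunkuniki → himpunhunihi
  rule 2 (h-loss): himpunhunihi → impununii
  rule 3 (apocope): impununii → impununi
  rule 4: no change — impununi
  ⇒ Bashoa impununi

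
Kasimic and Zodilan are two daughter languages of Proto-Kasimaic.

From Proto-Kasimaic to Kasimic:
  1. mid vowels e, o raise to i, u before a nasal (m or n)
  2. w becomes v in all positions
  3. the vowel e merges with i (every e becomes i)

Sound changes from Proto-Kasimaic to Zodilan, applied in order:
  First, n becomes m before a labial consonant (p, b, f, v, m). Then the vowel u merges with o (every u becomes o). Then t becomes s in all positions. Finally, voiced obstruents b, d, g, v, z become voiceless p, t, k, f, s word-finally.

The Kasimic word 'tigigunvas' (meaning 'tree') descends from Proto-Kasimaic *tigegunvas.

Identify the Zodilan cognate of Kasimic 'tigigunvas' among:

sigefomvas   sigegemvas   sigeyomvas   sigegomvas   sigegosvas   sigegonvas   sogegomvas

sigegomvas

Zodilan: *tigegunvas > tigegumvas > tigegomvas > sigegomvas  (by nasal place assimilation, vowel merger, unconditioned shift)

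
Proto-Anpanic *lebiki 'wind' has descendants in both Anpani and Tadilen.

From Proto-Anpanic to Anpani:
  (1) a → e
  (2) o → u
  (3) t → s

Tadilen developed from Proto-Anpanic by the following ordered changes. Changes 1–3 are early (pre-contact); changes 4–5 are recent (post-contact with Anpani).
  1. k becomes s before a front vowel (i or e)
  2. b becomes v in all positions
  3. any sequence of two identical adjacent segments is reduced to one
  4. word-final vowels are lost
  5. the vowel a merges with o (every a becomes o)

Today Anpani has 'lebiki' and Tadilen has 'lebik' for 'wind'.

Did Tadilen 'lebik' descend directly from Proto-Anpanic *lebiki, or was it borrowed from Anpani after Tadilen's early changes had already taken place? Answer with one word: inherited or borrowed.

If inherited, *lebiki would pass through all of Tadilen's changes:
Tadilen: *lebiki
  lebiki → lebisi   [palatalisation]
  lebisi → levisi   [unconditioned shift]
  levisi (rule 3 does not apply)
  levisi → levis   [apocope]
  levis (rule 5 does not apply)
  giving Tadilen levis.
If borrowed from Anpani 'lebiki' after the early changes, it would undergo only the recent ones:
  rule 4 (apocope): lebiki → lebik
  rule 5 (vowel merger): no change (lebik)
  ⇒ as a loan: lebik
Tadilen 'lebik' matches the loan outcome 'lebik', not the inherited 'levis' — it skipped the early Tadilen changes, so it was borrowed from Anpani.

borrowed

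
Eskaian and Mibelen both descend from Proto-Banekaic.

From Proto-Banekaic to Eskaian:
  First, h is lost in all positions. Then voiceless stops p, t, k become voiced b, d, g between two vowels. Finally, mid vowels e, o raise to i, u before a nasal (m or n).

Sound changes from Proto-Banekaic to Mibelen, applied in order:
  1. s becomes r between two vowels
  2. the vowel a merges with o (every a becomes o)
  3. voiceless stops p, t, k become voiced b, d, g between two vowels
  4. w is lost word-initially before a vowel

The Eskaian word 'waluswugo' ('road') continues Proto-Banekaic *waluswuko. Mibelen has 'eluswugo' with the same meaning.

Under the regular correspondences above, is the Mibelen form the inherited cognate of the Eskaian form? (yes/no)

no

Derive the expected Mibelen reflex of *waluswuko:
Mibelen: start from *waluswuko.
  rule 1: no change — waluswuko
  rule 2 (vowel merger): waluswuko → woluswuko
  rule 3 (intervocalic voicing): woluswuko → woluswugo
  rule 4 (glide loss): woluswugo → oluswugo
  ⇒ Mibelen oluswugo
The regular Mibelen reflex would be 'oluswugo', but the attested form is 'eluswugo'. The correspondence is irregular, so they are not cognates (the Mibelen form has a different source).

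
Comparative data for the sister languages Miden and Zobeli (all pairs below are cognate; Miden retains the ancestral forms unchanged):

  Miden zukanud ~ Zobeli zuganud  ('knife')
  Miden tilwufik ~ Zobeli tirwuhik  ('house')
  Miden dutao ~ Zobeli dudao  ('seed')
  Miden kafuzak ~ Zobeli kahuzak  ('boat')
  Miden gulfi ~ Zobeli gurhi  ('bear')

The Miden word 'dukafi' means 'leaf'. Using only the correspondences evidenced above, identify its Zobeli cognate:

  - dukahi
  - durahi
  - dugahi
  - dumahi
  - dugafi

dugahi

zukanud ~ zuganud — Miden k corresponds to Zobeli g between vowels (before a back vowel).
tilwufik ~ tirwuhik — Miden f corresponds to Zobeli h between vowels (before a front vowel).
Applying these to Miden 'dukafi':
  dukafi → dugafi   (k→g between vowels (before a back vowel))
  dugafi → dugahi   (f→h between vowels (before a front vowel))
So the Zobeli cognate is 'dugahi'.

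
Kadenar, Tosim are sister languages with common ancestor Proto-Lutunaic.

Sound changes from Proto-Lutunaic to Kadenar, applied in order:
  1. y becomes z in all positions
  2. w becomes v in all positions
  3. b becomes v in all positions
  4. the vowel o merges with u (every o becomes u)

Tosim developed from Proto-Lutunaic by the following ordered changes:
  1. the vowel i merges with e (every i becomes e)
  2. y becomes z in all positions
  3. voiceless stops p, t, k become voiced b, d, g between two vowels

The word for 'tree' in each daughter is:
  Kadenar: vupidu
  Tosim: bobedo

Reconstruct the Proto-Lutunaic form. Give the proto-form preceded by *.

*bopido

Position 2: Kadenar has u, Tosim has o. Tosim preserves o here (none of its changes turn any other segment into o), so the proto-segment is *o.
Position 6: Kadenar has u, Tosim has o. Tosim preserves o here (none of its changes turn any other segment into o), so the proto-segment is *o.
Position 1: Kadenar has v, Tosim has b. Taking the neighbouring segments as reconstructed: Kadenar v could go back to *b or *v or *w; Tosim b can only go back to *b — the one source consistent with every daughter is *b.
Verify the candidate proto-form against each daughter:
Kadenar: *bopido > vopido > vupidu  (by unconditioned shift, vowel merger)
Tosim: *bopido
  bopido → bopedo   [vowel merger]
  bopedo (rule 2 does not apply)
  bopedo → bobedo   [intervocalic voicing]
  giving Tosim bobedo.
No other proto-form is consistent with every reflex, so the reconstruction is *bopido.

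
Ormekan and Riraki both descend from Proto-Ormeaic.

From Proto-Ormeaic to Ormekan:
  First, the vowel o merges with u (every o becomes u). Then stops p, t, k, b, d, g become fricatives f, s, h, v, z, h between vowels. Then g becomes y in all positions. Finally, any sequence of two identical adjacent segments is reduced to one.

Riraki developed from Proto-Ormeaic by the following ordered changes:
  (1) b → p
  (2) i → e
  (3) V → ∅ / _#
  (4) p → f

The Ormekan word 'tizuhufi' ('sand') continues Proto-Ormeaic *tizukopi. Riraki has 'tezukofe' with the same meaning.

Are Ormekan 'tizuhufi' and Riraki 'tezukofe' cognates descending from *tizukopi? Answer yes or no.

no

Derive the expected Riraki reflex of *tizukopi:
Riraki: *tizukopi > tezukope > tezukop > tezukof  (by vowel merger, apocope, unconditioned shift)
The regular Riraki reflex would be 'tezukof', but the attested form is 'tezukofe'. The correspondence is irregular, so they are not cognates (the Riraki form has a different source).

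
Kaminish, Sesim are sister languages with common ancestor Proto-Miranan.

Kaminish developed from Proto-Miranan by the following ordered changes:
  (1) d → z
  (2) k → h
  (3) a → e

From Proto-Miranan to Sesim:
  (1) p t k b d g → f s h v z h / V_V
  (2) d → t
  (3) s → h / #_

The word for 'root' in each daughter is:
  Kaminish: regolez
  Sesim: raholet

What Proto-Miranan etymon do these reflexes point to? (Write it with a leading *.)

*ragoled

Position 2: Kaminish has e, Sesim has a. Sesim preserves a here (none of its changes turn any other segment into a), so the proto-segment is *a.
Position 7: Kaminish has z, Sesim has t. Taking the neighbouring segments as reconstructed: Kaminish z could go back to *d or *z; Sesim t could go back to *t or *d — the one source consistent with every daughter is *d.
Position 3: Kaminish has g, Sesim has h. Kaminish preserves g here (none of its changes turn any other segment into g), so the proto-segment is *g.
This points to *ragoled. Verify forward in each daughter:
Kaminish: *ragoled > ragolez > regolez  (by unconditioned shift, vowel merger)
Sesim: *ragoled
  ragoled → raholed   [intervocalic lenition]
  raholed → raholet   [unconditioned shift]
  raholet (rule 3 does not apply)
  giving Sesim raholet.
No other proto-form is consistent with every reflex, so the reconstruction is *ragoled.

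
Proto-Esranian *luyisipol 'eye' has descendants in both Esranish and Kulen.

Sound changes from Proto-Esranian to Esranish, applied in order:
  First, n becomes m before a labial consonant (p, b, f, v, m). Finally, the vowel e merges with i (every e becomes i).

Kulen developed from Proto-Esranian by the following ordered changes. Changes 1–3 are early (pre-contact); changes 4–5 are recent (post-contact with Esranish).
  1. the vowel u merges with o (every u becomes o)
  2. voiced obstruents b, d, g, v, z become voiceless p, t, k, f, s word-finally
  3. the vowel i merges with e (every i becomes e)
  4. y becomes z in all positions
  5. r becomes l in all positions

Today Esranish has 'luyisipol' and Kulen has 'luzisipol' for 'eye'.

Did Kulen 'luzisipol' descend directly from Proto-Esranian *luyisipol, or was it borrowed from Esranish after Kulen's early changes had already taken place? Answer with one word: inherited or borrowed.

If inherited, *luyisipol would pass through all of Kulen's changes:
Kulen: *luyisipol > loyisipol > loyesepol > lozesepol  (by vowel merger, vowel merger, unconditioned shift)
If borrowed from Esranish 'luyisipol' after the early changes, it would undergo only the recent ones:
  rule 4 (unconditioned shift): luyisipol → luzisipol
  rule 5 (unconditioned shift): no change (luzisipol)
  ⇒ as a loan: luzisipol
Kulen 'luzisipol' matches the loan outcome 'luzisipol', not the inherited 'lozesepol' — it skipped the early Kulen changes, so it was borrowed from Esranish.

borrowed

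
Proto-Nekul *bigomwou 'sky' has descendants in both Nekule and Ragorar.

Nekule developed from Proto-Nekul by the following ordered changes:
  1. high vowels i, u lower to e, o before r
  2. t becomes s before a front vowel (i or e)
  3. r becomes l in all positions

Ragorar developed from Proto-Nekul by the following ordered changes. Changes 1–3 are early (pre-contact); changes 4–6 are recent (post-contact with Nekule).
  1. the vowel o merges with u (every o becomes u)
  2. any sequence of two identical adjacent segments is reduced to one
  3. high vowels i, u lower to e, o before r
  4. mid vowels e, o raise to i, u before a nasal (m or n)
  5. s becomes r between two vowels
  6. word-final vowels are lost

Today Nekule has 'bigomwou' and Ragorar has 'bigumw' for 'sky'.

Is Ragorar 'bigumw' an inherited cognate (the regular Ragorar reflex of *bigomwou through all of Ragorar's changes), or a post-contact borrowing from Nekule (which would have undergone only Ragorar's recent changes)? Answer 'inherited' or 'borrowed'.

inherited

If inherited, *bigomwou would pass through all of Ragorar's changes:
Ragorar: *bigomwou
  bigomwou → bigumwuu   [vowel merger]
  bigumwuu → bigumwu   [degemination]
  bigumwu (rule 3 does not apply)
  bigumwu (rule 4 does not apply)
  bigumwu (rule 5 does not apply)
  bigumwu → bigumw   [apocope]
  giving Ragorar bigumw.
If borrowed from Nekule 'bigomwou' after the early changes, it would undergo only the recent ones:
  rule 4 (pre-nasal raising): bigomwou → bigumwou
  rule 5 (rhotacism): no change (bigumwou)
  rule 6 (apocope): bigumwou → bigumwo
  ⇒ as a loan: bigumwo
Ragorar 'bigumw' matches the inherited outcome exactly, so it is an inherited cognate, not a loan.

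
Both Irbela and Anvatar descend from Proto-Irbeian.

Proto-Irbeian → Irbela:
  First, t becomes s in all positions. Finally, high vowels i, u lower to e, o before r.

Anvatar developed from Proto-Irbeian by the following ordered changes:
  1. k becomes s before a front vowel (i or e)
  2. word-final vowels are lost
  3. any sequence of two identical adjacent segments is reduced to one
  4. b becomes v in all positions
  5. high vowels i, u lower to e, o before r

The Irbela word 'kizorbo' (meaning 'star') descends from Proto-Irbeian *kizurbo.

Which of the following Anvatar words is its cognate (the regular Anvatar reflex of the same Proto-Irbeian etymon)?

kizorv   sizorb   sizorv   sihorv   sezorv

sizorv

Anvatar: start from *kizurbo.
  rule 1 (palatalisation): kizurbo → sizurbo
  rule 2 (apocope): sizurbo → sizurb
  rule 3: no change — sizurb
  rule 4 (unconditioned shift): sizurb → sizurv
  rule 5 (pre-rhotic lowering): sizurv → sizorv
  ⇒ Anvatar sizorv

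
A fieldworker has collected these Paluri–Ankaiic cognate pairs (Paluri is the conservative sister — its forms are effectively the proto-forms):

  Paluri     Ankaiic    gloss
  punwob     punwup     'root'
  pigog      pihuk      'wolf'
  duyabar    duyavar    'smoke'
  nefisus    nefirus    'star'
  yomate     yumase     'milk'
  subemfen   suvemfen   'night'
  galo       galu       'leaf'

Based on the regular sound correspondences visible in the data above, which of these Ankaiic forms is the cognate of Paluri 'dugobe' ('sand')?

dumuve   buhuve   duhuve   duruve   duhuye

duhuve

pigog ~ pihuk — Paluri g corresponds to Ankaiic h between vowels (before a back vowel).
punwob ~ punwup — Paluri o corresponds to Ankaiic u after a consonant, before a labial obstruent.
subemfen ~ suvemfen — Paluri b corresponds to Ankaiic v between vowels (before a front vowel).
Applying these to Paluri 'dugobe':
  dugobe → duhobe   (g→h between vowels (before a back vowel))
  duhobe → duhube   (o→u after a consonant, before a labial obstruent)
  duhube → duhuve   (b→v between vowels (before a front vowel))
So the Ankaiic cognate is 'duhuve'.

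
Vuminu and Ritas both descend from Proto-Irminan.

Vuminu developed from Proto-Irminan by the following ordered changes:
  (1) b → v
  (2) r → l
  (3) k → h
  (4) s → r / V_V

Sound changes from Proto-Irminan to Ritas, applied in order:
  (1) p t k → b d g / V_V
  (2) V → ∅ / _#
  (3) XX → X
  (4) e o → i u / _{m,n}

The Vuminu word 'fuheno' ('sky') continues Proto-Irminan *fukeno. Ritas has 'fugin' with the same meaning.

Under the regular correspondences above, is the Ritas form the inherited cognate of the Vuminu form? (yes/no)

Derive the expected Ritas reflex of *fukeno:
Ritas: *fukeno > fugeno > fugen > fugin  (by intervocalic voicing, apocope, pre-nasal raising)
Ritas 'fugin' matches the regular reflex exactly, so the pair is cognate.

yes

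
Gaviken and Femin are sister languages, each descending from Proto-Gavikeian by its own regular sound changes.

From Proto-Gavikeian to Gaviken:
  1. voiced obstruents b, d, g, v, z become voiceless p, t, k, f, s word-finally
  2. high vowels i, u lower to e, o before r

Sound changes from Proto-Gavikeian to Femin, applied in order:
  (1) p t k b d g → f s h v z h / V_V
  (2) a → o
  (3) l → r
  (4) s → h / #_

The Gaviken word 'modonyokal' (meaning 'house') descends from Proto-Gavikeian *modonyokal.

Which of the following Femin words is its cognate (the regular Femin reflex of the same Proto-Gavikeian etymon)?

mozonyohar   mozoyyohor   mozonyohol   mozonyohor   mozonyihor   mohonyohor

mozonyohor

Femin: *modonyokal > mozonyohal > mozonyohol > mozonyohor  (by intervocalic lenition, vowel merger, unconditioned shift)
Among the options, 'mozonyohor' alone shows every Femin change applied in order.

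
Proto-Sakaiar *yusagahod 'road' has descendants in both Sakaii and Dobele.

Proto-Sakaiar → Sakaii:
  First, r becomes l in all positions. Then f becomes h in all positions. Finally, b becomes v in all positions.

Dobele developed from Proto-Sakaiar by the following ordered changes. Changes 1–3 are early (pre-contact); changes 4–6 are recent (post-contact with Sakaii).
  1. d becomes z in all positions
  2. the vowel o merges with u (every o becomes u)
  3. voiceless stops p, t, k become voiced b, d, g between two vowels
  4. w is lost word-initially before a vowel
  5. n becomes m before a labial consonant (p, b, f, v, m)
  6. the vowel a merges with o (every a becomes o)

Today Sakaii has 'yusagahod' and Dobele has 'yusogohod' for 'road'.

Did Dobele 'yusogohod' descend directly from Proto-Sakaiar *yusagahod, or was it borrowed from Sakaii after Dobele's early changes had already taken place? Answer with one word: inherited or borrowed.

If inherited, *yusagahod would pass through all of Dobele's changes:
Dobele: *yusagahod > yusagahoz > yusagahuz > yusogohuz  (by unconditioned shift, vowel merger, vowel merger)
If borrowed from Sakaii 'yusagahod' after the early changes, it would undergo only the recent ones:
  rule 4 (glide loss): no change (yusagahod)
  rule 5 (nasal place assimilation): no change (yusagahod)
  rule 6 (vowel merger): yusagahod → yusogohod
  ⇒ as a loan: yusogohod
Dobele 'yusogohod' matches the loan outcome 'yusogohod', not the inherited 'yusogohuz' — it skipped the early Dobele changes, so it was borrowed from Sakaii.

borrowed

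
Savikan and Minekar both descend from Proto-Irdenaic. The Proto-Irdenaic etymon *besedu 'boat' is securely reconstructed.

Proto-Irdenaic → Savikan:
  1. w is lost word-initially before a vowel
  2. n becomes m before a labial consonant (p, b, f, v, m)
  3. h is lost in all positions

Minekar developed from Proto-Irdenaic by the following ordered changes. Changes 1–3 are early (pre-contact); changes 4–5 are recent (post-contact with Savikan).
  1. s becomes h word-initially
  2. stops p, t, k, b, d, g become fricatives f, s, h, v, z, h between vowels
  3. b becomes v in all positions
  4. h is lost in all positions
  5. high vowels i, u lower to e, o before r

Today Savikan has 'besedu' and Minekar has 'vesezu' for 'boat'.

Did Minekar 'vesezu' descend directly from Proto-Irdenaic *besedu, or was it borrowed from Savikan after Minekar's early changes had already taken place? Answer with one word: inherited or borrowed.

If inherited, *besedu would pass through all of Minekar's changes:
Minekar: *besedu > besezu > vesezu  (by intervocalic lenition, unconditioned shift)
If borrowed from Savikan 'besedu' after the early changes, it would undergo only the recent ones:
  rule 4 (h-loss): no change (besedu)
  rule 5 (pre-rhotic lowering): no change (besedu)
  ⇒ as a loan: besedu
Minekar 'vesezu' matches the inherited outcome exactly, so it is an inherited cognate, not a loan.

inherited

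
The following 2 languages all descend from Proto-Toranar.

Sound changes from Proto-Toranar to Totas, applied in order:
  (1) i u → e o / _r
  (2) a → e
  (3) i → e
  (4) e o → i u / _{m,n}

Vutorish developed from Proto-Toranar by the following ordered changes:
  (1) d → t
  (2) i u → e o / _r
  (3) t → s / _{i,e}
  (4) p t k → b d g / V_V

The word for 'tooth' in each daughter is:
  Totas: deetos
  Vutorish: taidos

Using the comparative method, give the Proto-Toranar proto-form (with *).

*daitos

Position 1: Totas has d, Vutorish has t. Totas preserves d here (none of its changes turn any other segment into d), so the proto-segment is *d.
Position 2: Totas has e, Vutorish has a. Vutorish preserves a here (none of its changes turn any other segment into a), so the proto-segment is *a.
Position 3: Totas has e, Vutorish has i. Vutorish preserves i here (none of its changes turn any other segment into i), so the proto-segment is *i.
Verify the candidate proto-form against each daughter:
Totas: *daitos > deitos > deetos  (by vowel merger, vowel merger)
Vutorish: start from *daitos.
  rule 1 (unconditioned shift): daitos → taitos
  rule 2: no change — taitos
  rule 3: no change — taitos
  rule 4 (intervocalic voicing): taitos → taidos
  ⇒ Vutorish taidos
No other proto-form is consistent with every reflex, so the reconstruction is *daitos.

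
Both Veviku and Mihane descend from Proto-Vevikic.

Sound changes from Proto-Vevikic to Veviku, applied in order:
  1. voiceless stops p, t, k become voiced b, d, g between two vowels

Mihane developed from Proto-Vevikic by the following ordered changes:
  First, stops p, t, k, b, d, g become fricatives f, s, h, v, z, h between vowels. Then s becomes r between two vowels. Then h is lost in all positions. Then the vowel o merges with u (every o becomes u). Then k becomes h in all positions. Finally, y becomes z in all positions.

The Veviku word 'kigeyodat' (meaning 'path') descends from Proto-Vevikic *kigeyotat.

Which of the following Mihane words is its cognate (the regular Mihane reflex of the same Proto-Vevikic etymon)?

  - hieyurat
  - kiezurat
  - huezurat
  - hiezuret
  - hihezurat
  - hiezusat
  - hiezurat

hiezurat

Mihane: *kigeyotat > kiheyosat > kiheyorat > kieyorat > kieyurat > hieyurat > hiezurat  (by intervocalic lenition, rhotacism, h-loss, vowel merger, unconditioned shift, unconditioned shift)
Only 'hiezurat' matches the regular Mihane development of *kigeyotat.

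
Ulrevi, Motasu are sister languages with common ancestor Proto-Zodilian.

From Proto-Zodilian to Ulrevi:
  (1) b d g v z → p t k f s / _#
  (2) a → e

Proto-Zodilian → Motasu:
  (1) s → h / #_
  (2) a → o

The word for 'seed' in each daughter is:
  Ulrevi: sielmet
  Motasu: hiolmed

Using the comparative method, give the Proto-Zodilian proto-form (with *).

*sialmed

Position 3: Ulrevi has e, Motasu has o. Taking the neighbouring segments as reconstructed: Ulrevi e could go back to *a or *e; Motasu o could go back to *a or *o — the one source consistent with every daughter is *a.
Position 1: Ulrevi has s, Motasu has h. Taking the neighbouring segments as reconstructed: Ulrevi s can only go back to *s; Motasu h could go back to *s or *h — the one source consistent with every daughter is *s.
Continuing position by position gives *sialmed; check it forward:
Ulrevi: *sialmed
  sialmed → sialmet   [final devoicing]
  sialmet → sielmet   [vowel merger]
  giving Ulrevi sielmet.
Motasu: start from *sialmed.
  rule 1 (debuccalisation): sialmed → hialmed
  rule 2 (vowel merger): hialmed → hiolmed
  ⇒ Motasu hiolmed
Only *sialmed yields all of Ulrevi sielmet, Motasu hiolmed.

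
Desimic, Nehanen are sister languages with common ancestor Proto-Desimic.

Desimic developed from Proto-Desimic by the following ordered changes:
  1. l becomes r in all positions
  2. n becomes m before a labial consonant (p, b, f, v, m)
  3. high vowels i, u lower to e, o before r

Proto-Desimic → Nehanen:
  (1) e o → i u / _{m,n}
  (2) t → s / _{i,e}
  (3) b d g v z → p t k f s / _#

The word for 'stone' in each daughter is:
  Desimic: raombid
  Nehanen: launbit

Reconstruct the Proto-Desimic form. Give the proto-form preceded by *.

*laonbid

Position 4: Desimic has m, Nehanen has n. Nehanen preserves n here (none of its changes turn any other segment into n), so the proto-segment is *n.
Position 3: Desimic has o, Nehanen has u. Taking the neighbouring segments as reconstructed: Desimic o can only go back to *o; Nehanen u could go back to *o or *u — the one source consistent with every daughter is *o.
Verify the candidate proto-form against each daughter:
Desimic: *laonbid > raonbid > raombid  (by unconditioned shift, nasal place assimilation)
Nehanen: start from *laonbid.
  rule 1 (pre-nasal raising): laonbid → launbid
  rule 2: no change — launbid
  rule 3 (final devoicing): launbid → launbit
  ⇒ Nehanen launbit
No other proto-form is consistent with every reflex, so the reconstruction is *laonbid.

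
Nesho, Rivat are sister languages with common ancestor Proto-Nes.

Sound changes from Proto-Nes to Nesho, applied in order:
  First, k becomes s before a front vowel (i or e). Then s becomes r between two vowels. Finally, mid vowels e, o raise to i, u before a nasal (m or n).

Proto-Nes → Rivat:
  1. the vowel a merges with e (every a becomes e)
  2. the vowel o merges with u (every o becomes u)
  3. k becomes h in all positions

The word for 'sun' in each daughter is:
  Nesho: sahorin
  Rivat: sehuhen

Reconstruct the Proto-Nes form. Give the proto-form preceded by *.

Position 4: Nesho has o, Rivat has u. Nesho preserves o here (none of its changes turn any other segment into o), so the proto-segment is *o.
Position 6: Nesho has i, Rivat has e. Taking the neighbouring segments as reconstructed: Nesho i could go back to *e or *i; Rivat e could go back to *a or *e — the one source consistent with every daughter is *e.
Position 5: Nesho has r, Rivat has h. Taking the neighbouring segments as reconstructed: Nesho r could go back to *k or *s or *r; Rivat h could go back to *k or *h — the one source consistent with every daughter is *k.
This points to *sahoken. Verify forward in each daughter:
Nesho: start from *sahoken.
  rule 1 (palatalisation): sahoken → sahosen
  rule 2 (rhotacism): sahosen → sahoren
  rule 3 (pre-nasal raising): sahoren → sahorin
  ⇒ Nesho sahorin
Rivat: start from *sahoken.
  rule 1 (vowel merger): sahoken → sehoken
  rule 2 (vowel merger): sehoken → sehuken
  rule 3 (unconditioned shift): sehuken → sehuhen
  ⇒ Rivat sehuhen
*sahoken is the unique common source.

*sahoken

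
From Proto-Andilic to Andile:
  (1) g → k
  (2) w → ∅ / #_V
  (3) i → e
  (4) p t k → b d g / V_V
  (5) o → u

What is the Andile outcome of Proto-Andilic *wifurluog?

efurluuk

Andile: *wifurluog > wifurluok > ifurluok > efurluok > efurluuk  (by unconditioned shift, glide loss, vowel merger, vowel merger)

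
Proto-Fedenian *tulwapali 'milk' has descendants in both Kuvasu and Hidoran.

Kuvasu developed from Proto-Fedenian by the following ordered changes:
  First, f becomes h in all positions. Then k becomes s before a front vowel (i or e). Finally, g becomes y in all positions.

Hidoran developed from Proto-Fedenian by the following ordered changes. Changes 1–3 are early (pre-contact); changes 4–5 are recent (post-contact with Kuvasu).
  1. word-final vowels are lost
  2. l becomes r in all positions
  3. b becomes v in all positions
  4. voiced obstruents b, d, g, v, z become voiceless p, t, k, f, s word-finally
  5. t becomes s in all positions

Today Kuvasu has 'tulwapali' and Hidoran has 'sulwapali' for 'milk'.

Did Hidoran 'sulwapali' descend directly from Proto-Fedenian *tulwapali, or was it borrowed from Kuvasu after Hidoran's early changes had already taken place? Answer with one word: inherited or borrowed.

borrowed

If inherited, *tulwapali would pass through all of Hidoran's changes:
Hidoran: start from *tulwapali.
  rule 1 (apocope): tulwapali → tulwapal
  rule 2 (unconditioned shift): tulwapal → turwapar
  rule 3: no change — turwapar
  rule 4: no change — turwapar
  rule 5 (unconditioned shift): turwapar → surwapar
  ⇒ Hidoran surwapar
If borrowed from Kuvasu 'tulwapali' after the early changes, it would undergo only the recent ones:
  rule 4 (final devoicing): no change (tulwapali)
  rule 5 (unconditioned shift): tulwapali → sulwapali
  ⇒ as a loan: sulwapali
Hidoran 'sulwapali' matches the loan outcome 'sulwapali', not the inherited 'surwapar' — it skipped the early Hidoran changes, so it was borrowed from Kuvasu.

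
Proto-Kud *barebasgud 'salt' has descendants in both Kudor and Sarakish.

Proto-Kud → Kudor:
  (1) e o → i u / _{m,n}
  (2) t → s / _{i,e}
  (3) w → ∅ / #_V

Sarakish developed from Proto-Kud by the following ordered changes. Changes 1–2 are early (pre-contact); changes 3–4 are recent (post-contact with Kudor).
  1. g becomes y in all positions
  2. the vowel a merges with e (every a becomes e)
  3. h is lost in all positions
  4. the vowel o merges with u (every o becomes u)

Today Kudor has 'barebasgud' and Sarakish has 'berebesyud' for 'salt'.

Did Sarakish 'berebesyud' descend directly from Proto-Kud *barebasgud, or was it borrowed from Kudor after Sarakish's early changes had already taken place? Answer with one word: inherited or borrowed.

inherited

If inherited, *barebasgud would pass through all of Sarakish's changes:
Sarakish: *barebasgud
  barebasgud → barebasyud   [unconditioned shift]
  barebasyud → berebesyud   [vowel merger]
  berebesyud (rule 3 does not apply)
  berebesyud (rule 4 does not apply)
  giving Sarakish berebesyud.
If borrowed from Kudor 'barebasgud' after the early changes, it would undergo only the recent ones:
  rule 3 (h-loss): no change (barebasgud)
  rule 4 (vowel merger): no change (barebasgud)
  ⇒ as a loan: barebasgud
Sarakish 'berebesyud' matches the inherited outcome exactly, so it is an inherited cognate, not a loan.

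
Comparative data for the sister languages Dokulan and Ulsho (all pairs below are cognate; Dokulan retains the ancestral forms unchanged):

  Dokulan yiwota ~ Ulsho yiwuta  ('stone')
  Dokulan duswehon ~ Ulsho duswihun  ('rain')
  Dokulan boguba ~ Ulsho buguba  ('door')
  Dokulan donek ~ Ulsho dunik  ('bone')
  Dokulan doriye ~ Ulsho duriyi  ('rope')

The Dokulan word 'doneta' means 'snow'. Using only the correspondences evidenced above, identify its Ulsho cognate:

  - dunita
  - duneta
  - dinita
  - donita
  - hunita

duswehon ~ duswihun, donek ~ dunik — Dokulan o corresponds to Ulsho u after a consonant, before a nasal.
duswehon ~ duswihun, donek ~ dunik — Dokulan e corresponds to Ulsho i after a consonant, before a consonant other than r, m, n, p, b, f, v.
Applying these to Dokulan 'doneta':
  doneta → duneta   (o→u after a consonant, before a nasal)
  duneta → dunita   (e→i after a consonant, before a consonant other than r, m, n, p, b, f, v)
So the Ulsho cognate is 'dunita'.

dunita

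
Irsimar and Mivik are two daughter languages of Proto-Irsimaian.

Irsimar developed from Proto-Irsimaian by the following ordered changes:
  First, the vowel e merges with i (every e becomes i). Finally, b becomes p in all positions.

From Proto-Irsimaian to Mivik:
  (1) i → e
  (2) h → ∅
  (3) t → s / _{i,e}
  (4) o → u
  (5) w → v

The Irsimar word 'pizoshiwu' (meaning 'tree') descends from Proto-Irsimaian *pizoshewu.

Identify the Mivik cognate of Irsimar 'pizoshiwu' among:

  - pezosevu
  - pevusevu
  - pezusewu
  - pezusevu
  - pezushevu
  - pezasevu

Mivik: *pizoshewu > pezoshewu > pezosewu > pezusewu > pezusevu  (by vowel merger, h-loss, vowel merger, unconditioned shift)
The other candidates each miss or misapply at least one Mivik change.

pezusevu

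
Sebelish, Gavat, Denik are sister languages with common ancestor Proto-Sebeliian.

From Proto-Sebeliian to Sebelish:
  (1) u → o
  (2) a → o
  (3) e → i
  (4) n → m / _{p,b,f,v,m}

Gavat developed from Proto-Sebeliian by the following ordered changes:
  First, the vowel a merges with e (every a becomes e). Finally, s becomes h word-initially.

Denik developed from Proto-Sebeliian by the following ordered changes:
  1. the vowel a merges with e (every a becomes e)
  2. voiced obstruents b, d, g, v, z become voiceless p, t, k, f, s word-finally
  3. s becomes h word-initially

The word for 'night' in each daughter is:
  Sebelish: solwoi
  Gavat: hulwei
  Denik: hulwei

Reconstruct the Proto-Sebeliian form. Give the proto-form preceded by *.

Position 2: Sebelish has o, Gavat has u, Denik has u. Gavat preserves u here (none of its changes turn any other segment into u), so the proto-segment is *u.
Position 5: Sebelish has o, Gavat has e, Denik has e. Taking the neighbouring segments as reconstructed: Sebelish o could go back to *a or *o or *u; Gavat e could go back to *a or *e; Denik e could go back to *a or *e — the one source consistent with every daughter is *a.
Position 1: Sebelish has s, Gavat has h, Denik has h. Sebelish preserves s here (none of its changes turn any other segment into s), so the proto-segment is *s.
This points to *sulwai. Verify forward in each daughter:
Sebelish: start from *sulwai.
  rule 1 (vowel merger): sulwai → solwai
  rule 2 (vowel merger): solwai → solwoi
  rule 3: no change — solwoi
  rule 4: no change — solwoi
  ⇒ Sebelish solwoi
Gavat: start from *sulwai.
  rule 1 (vowel merger): sulwai → sulwei
  rule 2 (debuccalisation): sulwei → hulwei
  ⇒ Gavat hulwei
Denik: start from *sulwai.
  rule 1 (vowel merger): sulwai → sulwei
  rule 2: no change — sulwei
  rule 3 (debuccalisation): sulwei → hulwei
  ⇒ Denik hulwei
*sulwai is the unique common source.

*sulwai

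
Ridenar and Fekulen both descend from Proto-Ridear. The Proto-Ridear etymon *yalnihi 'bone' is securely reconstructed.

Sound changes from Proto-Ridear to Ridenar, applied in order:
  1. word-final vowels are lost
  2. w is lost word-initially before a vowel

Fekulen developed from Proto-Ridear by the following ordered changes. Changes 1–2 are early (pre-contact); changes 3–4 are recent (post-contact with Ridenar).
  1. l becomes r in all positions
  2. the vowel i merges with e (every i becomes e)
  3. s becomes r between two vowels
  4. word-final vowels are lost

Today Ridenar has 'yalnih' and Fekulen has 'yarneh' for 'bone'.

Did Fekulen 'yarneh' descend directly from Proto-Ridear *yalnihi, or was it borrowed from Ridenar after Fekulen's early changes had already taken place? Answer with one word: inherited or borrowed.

inherited

If inherited, *yalnihi would pass through all of Fekulen's changes:
Fekulen: *yalnihi
  yalnihi → yarnihi   [unconditioned shift]
  yarnihi → yarnehe   [vowel merger]
  yarnehe (rule 3 does not apply)
  yarnehe → yarneh   [apocope]
  giving Fekulen yarneh.
If borrowed from Ridenar 'yalnih' after the early changes, it would undergo only the recent ones:
  rule 3 (rhotacism): no change (yalnih)
  rule 4 (apocope): no change (yalnih)
  ⇒ as a loan: yalnih
Fekulen 'yarneh' matches the inherited outcome exactly, so it is an inherited cognate, not a loan.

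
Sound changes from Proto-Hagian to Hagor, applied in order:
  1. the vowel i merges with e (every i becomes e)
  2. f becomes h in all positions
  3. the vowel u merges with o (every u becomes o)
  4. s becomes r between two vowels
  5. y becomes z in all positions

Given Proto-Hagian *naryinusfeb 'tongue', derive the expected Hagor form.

narzenosheb

Hagor: *naryinusfeb
  naryinusfeb → naryenusfeb   [vowel merger]
  naryenusfeb → naryenusheb   [unconditioned shift]
  naryenusheb → naryenosheb   [vowel merger]
  naryenosheb (rule 4 does not apply)
  naryenosheb → narzenosheb   [unconditioned shift]
  giving Hagor narzenosheb.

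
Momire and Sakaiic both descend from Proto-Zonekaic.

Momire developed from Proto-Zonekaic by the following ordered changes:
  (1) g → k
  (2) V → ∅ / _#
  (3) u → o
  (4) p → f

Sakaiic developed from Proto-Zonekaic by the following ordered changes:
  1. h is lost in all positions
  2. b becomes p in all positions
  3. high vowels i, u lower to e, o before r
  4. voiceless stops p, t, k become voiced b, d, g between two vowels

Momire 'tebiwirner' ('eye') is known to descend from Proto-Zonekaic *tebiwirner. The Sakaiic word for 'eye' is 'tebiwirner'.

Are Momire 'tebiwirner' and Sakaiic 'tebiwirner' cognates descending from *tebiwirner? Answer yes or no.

Derive the expected Sakaiic reflex of *tebiwirner:
Sakaiic: start from *tebiwirner.
  rule 1: no change — tebiwirner
  rule 2 (unconditioned shift): tebiwirner → tepiwirner
  rule 3 (pre-rhotic lowering): tepiwirner → tepiwerner
  rule 4 (intervocalic voicing): tepiwerner → tebiwerner
  ⇒ Sakaiic tebiwerner
The regular Sakaiic reflex would be 'tebiwerner', but the attested form is 'tebiwirner'. The correspondence is irregular, so they are not cognates (the Sakaiic form has a different source).

no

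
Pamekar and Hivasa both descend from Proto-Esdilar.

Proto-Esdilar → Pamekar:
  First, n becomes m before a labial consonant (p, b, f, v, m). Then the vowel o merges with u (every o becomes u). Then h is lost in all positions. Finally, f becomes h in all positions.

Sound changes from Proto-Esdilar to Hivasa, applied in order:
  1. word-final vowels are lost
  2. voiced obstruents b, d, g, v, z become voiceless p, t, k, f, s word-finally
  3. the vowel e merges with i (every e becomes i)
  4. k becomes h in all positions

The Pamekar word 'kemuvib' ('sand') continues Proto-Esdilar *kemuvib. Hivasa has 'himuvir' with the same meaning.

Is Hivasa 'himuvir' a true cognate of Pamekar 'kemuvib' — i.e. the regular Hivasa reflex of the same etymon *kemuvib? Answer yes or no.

no

Derive the expected Hivasa reflex of *kemuvib:
Hivasa: *kemuvib
  kemuvib (rule 1 does not apply)
  kemuvib → kemuvip   [final devoicing]
  kemuvip → kimuvip   [vowel merger]
  kimuvip → himuvip   [unconditioned shift]
  giving Hivasa himuvip.
The regular Hivasa reflex would be 'himuvip', but the attested form is 'himuvir'. The correspondence is irregular, so they are not cognates (the Hivasa form has a different source).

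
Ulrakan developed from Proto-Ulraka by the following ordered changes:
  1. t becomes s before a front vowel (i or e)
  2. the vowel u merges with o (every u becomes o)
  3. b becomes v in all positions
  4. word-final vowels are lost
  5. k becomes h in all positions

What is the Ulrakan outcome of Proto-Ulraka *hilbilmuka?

Ulrakan: *hilbilmuka > hilbilmoka > hilvilmoka > hilvilmok > hilvilmoh  (by vowel merger, unconditioned shift, apocope, unconditioned shift)

hilvilmoh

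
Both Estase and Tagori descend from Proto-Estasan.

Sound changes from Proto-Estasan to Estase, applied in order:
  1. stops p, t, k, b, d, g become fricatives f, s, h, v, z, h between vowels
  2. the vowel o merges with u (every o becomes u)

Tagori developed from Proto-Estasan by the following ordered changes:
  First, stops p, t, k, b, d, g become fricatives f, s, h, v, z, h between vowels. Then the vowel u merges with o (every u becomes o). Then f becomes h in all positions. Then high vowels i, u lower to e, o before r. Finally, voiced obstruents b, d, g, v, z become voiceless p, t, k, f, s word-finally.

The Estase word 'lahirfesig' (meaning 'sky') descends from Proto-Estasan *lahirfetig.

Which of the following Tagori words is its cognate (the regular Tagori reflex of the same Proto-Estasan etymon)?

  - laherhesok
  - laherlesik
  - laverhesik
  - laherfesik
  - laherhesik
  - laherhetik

Tagori: *lahirfetig > lahirfesig > lahirhesig > laherhesig > laherhesik  (by intervocalic lenition, unconditioned shift, pre-rhotic lowering, final devoicing)

laherhesik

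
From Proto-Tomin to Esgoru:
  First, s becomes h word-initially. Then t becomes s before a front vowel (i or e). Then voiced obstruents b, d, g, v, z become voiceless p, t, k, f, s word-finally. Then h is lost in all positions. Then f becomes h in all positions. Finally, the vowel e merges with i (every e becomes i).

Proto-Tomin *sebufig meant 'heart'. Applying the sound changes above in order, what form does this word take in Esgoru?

Esgoru: start from *sebufig.
  rule 1 (debuccalisation): sebufig → hebufig
  rule 2: no change — hebufig
  rule 3 (final devoicing): hebufig → hebufik
  rule 4 (h-loss): hebufik → ebufik
  rule 5 (unconditioned shift): ebufik → ebuhik
  rule 6 (vowel merger): ebuhik → ibuhik
  ⇒ Esgoru ibuhik

ibuhik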